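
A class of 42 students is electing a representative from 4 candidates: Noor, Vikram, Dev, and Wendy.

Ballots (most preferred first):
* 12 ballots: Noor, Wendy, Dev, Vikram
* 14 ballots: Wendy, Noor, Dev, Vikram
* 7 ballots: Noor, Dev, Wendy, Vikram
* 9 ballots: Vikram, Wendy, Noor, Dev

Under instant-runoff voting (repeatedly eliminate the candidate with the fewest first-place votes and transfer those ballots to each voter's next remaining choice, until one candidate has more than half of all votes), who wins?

Round 1: Noor 19, Vikram 9, Dev 0, Wendy 14. Dev eliminated.
Round 2: Noor 19, Vikram 9, Wendy 14. Vikram eliminated.
Round 3: Noor 19, Wendy 23. Wendy has a majority (≥22).

Wendy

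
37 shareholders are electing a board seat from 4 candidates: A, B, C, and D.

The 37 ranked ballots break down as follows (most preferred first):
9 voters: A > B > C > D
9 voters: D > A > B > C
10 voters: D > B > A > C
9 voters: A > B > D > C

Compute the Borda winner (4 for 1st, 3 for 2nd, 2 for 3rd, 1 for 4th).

A

A: 9×4 + 9×3 + 10×2 + 9×4 = 119
B: 9×3 + 9×2 + 10×3 + 9×3 = 102
C: 9×2 + 9×1 + 10×1 + 9×1 = 46
D: 9×1 + 9×4 + 10×4 + 9×2 = 103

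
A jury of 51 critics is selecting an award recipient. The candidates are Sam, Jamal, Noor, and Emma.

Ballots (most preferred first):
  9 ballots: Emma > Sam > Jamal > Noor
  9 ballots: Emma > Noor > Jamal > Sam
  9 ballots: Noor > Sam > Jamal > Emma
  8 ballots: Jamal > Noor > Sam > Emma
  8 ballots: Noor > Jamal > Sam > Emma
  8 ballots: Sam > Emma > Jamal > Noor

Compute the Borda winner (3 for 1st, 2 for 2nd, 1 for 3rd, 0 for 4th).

Sam: 9×2 + 9×0 + 9×2 + 8×1 + 8×1 + 8×3 = 76
Jamal: 9×1 + 9×1 + 9×1 + 8×3 + 8×2 + 8×1 = 75
Noor: 9×0 + 9×2 + 9×3 + 8×2 + 8×3 + 8×0 = 85
Emma: 9×3 + 9×3 + 9×0 + 8×0 + 8×0 + 8×2 = 70

Noor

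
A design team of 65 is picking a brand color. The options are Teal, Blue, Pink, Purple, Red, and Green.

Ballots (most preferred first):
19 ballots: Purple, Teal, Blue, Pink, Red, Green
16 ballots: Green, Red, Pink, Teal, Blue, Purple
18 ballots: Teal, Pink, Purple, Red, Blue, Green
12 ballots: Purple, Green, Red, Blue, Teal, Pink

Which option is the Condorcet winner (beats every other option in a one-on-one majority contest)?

Teal vs Blue: 53–12
Teal vs Pink: 49–16
Teal vs Purple: 34–31
Teal vs Red: 37–28
Teal vs Green: 37–28
Teal beats every other option.

Teal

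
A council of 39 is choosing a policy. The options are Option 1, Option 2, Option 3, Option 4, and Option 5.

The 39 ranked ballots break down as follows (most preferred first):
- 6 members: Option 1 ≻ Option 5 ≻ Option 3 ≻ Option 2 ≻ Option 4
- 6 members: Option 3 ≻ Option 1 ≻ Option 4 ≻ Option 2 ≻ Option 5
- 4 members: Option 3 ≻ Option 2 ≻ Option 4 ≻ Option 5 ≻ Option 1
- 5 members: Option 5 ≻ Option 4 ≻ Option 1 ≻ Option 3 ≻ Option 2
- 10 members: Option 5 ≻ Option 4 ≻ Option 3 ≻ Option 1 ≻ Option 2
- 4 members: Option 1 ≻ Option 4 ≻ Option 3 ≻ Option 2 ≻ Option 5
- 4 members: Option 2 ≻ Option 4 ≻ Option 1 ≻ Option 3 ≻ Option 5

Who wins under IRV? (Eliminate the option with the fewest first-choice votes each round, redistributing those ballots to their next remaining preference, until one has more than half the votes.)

Option 1

Round 1: Option 1 10, Option 2 4, Option 3 10, Option 4 0, Option 5 15. Option 4 eliminated.
Round 2: Option 1 10, Option 2 4, Option 3 10, Option 5 15. Option 2 eliminated.
Round 3: Option 1 14, Option 3 10, Option 5 15. Option 3 eliminated.
Round 4: Option 1 20, Option 5 19. Option 1 has a majority (≥20).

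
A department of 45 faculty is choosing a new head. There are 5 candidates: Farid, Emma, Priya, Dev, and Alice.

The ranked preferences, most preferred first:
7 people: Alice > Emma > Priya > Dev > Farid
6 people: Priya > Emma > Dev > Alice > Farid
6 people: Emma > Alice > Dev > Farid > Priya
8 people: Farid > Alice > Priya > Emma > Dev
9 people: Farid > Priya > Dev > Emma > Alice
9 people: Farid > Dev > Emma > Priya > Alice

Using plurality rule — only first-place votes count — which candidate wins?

First-place votes: Farid 26, Emma 6, Priya 6, Dev 0, Alice 7.

Farid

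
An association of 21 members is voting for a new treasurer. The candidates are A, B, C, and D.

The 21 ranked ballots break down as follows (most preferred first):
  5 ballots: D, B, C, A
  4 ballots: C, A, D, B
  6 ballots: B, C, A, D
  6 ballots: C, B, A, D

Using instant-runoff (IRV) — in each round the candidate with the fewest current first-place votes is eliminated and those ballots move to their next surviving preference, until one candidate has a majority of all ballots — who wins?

B

Round 1: A 0, B 6, C 10, D 5. A eliminated.
Round 2: B 6, C 10, D 5. D eliminated.
Round 3: B 11, C 10. B has a majority (≥11).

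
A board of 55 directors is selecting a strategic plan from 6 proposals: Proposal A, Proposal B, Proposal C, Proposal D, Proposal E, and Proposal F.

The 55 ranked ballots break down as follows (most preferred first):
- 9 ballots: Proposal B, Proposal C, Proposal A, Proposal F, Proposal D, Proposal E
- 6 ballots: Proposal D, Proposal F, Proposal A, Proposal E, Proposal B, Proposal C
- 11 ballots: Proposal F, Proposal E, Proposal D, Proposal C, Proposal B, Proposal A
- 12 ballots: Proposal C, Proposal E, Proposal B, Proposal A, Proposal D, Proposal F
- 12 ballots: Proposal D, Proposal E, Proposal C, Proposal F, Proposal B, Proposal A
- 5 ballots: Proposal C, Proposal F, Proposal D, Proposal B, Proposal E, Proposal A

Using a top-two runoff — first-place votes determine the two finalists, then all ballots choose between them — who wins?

Round 1 first-place votes: Proposal A 0, Proposal B 9, Proposal C 17, Proposal D 18, Proposal E 0, Proposal F 11. Proposal D and Proposal C advance.
Runoff: Proposal D is ranked above Proposal C on 29 ballots, Proposal C above Proposal D on 26.

Proposal D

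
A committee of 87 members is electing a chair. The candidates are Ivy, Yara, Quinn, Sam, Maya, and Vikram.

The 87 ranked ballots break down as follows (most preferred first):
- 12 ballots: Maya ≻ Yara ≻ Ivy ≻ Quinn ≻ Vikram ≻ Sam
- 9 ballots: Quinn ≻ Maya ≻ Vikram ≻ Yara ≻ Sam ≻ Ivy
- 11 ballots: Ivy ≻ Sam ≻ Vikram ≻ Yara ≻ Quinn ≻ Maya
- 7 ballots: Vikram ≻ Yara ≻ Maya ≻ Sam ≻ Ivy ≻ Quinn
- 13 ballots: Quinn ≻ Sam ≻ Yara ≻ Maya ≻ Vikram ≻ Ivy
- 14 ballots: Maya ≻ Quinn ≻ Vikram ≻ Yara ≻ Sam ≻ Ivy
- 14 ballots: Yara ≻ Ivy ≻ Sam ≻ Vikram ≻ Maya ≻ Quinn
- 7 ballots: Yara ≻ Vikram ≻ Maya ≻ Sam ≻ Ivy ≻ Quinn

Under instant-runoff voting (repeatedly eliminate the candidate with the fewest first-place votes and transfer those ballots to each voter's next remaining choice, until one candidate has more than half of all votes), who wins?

Yara

Round 1: Ivy 11, Yara 21, Quinn 22, Sam 0, Maya 26, Vikram 7. Sam eliminated.
Round 2: Ivy 11, Yara 21, Quinn 22, Maya 26, Vikram 7. Vikram eliminated.
Round 3: Ivy 11, Yara 28, Quinn 22, Maya 26. Ivy eliminated.
Round 4: Yara 39, Quinn 22, Maya 26. Quinn eliminated.
Round 5: Yara 52, Maya 35. Yara has a majority (≥44).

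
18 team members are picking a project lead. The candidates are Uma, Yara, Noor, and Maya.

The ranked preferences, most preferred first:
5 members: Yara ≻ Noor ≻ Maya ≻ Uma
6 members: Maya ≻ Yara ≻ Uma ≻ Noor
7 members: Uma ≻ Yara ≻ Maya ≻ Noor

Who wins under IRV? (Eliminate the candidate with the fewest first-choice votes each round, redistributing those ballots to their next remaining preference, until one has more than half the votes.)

Maya

Round 1: Uma 7, Yara 5, Noor 0, Maya 6. Noor eliminated.
Round 2: Uma 7, Yara 5, Maya 6. Yara eliminated.
Round 3: Uma 7, Maya 11. Maya has a majority (≥10).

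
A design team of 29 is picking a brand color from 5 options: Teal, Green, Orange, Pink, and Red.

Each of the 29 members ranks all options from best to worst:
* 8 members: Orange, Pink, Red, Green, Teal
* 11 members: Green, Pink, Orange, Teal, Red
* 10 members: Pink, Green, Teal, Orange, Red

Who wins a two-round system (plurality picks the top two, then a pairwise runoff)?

Round 1 first-place votes: Teal 0, Green 11, Orange 8, Pink 10, Red 0. Green and Pink advance.
Runoff: Green is ranked above Pink on 11 ballots, Pink above Green on 18.

Pink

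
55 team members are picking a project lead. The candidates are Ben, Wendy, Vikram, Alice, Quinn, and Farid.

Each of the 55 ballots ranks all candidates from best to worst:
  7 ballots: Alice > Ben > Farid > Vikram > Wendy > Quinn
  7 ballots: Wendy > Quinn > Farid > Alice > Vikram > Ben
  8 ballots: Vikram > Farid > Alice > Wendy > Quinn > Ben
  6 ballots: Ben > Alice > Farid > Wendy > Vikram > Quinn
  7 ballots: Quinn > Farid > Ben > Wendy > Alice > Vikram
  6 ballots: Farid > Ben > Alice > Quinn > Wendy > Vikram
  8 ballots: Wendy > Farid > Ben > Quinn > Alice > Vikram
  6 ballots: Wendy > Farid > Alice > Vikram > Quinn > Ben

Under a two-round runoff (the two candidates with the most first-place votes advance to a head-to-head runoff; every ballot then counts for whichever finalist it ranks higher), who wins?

Wendy

Round 1 first-place votes: Ben 6, Wendy 21, Vikram 8, Alice 7, Quinn 7, Farid 6. Wendy and Vikram advance.
Runoff: Wendy is ranked above Vikram on 40 ballots, Vikram above Wendy on 15.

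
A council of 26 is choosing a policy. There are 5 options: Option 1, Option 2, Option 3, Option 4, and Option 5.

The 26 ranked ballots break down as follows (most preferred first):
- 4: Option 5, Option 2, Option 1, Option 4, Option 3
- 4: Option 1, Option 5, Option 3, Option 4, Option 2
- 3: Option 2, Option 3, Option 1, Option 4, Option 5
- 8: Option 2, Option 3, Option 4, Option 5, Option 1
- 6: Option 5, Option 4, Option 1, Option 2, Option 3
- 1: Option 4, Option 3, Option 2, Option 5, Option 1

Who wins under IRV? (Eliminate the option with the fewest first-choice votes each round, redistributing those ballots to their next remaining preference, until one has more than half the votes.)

Option 5

Round 1: Option 1 4, Option 2 11, Option 3 0, Option 4 1, Option 5 10. Option 3 eliminated.
Round 2: Option 1 4, Option 2 11, Option 4 1, Option 5 10. Option 4 eliminated.
Round 3: Option 1 4, Option 2 12, Option 5 10. Option 1 eliminated.
Round 4: Option 2 12, Option 5 14. Option 5 has a majority (≥14).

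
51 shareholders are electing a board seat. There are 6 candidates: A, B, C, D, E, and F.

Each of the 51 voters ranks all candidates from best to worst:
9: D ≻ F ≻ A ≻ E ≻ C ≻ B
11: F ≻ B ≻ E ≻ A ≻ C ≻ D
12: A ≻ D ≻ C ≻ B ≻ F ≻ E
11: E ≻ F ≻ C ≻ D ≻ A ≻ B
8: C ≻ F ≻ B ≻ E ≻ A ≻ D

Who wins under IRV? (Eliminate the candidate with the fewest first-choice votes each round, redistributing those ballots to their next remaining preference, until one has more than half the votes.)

F

Round 1: A 12, B 0, C 8, D 9, E 11, F 11. B eliminated.
Round 2: A 12, C 8, D 9, E 11, F 11. C eliminated.
Round 3: A 12, D 9, E 11, F 19. D eliminated.
Round 4: A 12, E 11, F 28. F has a majority (≥26).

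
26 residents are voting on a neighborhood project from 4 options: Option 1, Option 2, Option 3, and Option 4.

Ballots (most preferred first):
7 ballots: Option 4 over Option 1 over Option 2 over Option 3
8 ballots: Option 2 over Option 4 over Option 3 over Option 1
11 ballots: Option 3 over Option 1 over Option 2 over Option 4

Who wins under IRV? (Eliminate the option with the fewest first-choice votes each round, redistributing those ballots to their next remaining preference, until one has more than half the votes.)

Option 2

Round 1: Option 1 0, Option 2 8, Option 3 11, Option 4 7. Option 1 eliminated.
Round 2: Option 2 8, Option 3 11, Option 4 7. Option 4 eliminated.
Round 3: Option 2 15, Option 3 11. Option 2 has a majority (≥14).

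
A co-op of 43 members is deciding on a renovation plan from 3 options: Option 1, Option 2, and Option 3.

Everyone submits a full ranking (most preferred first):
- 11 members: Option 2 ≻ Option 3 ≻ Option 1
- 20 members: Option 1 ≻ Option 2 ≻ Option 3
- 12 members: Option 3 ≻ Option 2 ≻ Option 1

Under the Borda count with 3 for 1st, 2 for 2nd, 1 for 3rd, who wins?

Option 1: 11×1 + 20×3 + 12×1 = 83
Option 2: 11×3 + 20×2 + 12×2 = 97
Option 3: 11×2 + 20×1 + 12×3 = 78

Option 2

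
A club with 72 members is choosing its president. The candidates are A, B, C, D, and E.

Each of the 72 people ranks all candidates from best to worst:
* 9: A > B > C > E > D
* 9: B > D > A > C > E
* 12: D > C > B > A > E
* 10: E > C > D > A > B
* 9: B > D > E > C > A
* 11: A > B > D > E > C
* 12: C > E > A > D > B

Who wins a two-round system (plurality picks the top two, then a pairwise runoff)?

A

Round 1 first-place votes: A 20, B 18, C 12, D 12, E 10. A and B advance.
Runoff: A is ranked above B on 42 ballots, B above A on 30.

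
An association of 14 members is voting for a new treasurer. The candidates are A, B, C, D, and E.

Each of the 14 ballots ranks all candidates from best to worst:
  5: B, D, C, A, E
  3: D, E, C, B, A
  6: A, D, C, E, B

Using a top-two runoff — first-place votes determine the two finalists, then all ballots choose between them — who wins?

B

Round 1 first-place votes: A 6, B 5, C 0, D 3, E 0. A and B advance.
Runoff: A is ranked above B on 6 ballots, B above A on 8.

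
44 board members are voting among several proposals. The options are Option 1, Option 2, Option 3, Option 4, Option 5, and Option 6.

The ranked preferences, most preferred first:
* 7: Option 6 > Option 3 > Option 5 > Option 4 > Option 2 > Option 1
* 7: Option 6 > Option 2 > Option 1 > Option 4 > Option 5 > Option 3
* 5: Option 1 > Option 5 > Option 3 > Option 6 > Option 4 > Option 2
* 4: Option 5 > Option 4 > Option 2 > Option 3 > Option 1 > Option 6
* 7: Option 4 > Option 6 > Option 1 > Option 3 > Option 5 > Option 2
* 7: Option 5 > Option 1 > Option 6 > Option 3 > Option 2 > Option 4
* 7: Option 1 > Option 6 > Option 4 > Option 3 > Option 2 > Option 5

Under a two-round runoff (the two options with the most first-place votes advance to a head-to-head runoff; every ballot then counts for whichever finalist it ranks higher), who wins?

Round 1 first-place votes: Option 1 12, Option 2 0, Option 3 0, Option 4 7, Option 5 11, Option 6 14. Option 6 and Option 1 advance.
Runoff: Option 6 is ranked above Option 1 on 21 ballots, Option 1 above Option 6 on 23.

Option 1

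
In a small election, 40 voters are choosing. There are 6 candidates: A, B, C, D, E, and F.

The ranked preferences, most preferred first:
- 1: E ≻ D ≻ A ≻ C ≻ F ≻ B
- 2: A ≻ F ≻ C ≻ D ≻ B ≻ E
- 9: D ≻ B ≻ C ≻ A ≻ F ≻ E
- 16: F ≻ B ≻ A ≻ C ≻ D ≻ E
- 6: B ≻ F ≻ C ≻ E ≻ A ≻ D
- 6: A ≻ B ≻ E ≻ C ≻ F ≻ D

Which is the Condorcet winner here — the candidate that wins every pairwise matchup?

B

B vs A: 31–9
B vs C: 37–3
B vs D: 28–12
B vs E: 39–1
B vs F: 21–19
B beats every other candidate.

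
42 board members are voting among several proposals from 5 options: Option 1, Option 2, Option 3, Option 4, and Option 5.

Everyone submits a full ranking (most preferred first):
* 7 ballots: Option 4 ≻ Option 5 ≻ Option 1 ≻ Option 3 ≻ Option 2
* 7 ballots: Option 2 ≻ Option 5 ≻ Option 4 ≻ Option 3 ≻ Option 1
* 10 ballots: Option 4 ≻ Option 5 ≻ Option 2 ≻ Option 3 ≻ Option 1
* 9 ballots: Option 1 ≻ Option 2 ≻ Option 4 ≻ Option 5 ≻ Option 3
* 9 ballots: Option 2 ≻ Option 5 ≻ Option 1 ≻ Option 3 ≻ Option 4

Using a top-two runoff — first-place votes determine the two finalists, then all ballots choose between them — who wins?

Option 2

Round 1 first-place votes: Option 1 9, Option 2 16, Option 3 0, Option 4 17, Option 5 0. Option 4 and Option 2 advance.
Runoff: Option 4 is ranked above Option 2 on 17 ballots, Option 2 above Option 4 on 25.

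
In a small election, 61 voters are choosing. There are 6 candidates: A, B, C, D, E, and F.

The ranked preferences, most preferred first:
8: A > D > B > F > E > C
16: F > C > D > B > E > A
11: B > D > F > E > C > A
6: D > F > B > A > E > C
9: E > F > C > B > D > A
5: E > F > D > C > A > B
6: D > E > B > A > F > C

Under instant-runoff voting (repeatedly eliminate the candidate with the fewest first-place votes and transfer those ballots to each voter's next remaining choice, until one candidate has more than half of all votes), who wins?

D

Round 1: A 8, B 11, C 0, D 12, E 14, F 16. C eliminated.
Round 2: A 8, B 11, D 12, E 14, F 16. A eliminated.
Round 3: B 11, D 20, E 14, F 16. B eliminated.
Round 4: D 31, E 14, F 16. D has a majority (≥31).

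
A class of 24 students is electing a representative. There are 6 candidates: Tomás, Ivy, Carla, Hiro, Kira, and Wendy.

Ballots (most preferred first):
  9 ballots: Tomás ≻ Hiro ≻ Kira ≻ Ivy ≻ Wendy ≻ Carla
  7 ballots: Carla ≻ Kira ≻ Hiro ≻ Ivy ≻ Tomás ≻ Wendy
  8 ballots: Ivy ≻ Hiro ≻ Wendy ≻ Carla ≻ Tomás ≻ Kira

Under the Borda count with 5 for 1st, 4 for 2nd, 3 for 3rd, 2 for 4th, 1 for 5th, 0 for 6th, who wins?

Tomás: 9×5 + 7×1 + 8×1 = 60
Ivy: 9×2 + 7×2 + 8×5 = 72
Carla: 9×0 + 7×5 + 8×2 = 51
Hiro: 9×4 + 7×3 + 8×4 = 89
Kira: 9×3 + 7×4 + 8×0 = 55
Wendy: 9×1 + 7×0 + 8×3 = 33

Hiro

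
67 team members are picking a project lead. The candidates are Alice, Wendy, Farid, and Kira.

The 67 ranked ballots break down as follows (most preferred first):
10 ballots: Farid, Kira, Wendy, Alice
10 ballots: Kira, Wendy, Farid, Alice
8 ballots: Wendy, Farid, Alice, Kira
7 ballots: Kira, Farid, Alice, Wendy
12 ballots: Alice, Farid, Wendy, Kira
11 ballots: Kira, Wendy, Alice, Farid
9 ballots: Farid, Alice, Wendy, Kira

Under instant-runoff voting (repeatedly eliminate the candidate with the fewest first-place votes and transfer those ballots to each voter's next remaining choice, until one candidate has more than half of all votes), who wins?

Round 1: Alice 12, Wendy 8, Farid 19, Kira 28. Wendy eliminated.
Round 2: Alice 12, Farid 27, Kira 28. Alice eliminated.
Round 3: Farid 39, Kira 28. Farid has a majority (≥34).

Farid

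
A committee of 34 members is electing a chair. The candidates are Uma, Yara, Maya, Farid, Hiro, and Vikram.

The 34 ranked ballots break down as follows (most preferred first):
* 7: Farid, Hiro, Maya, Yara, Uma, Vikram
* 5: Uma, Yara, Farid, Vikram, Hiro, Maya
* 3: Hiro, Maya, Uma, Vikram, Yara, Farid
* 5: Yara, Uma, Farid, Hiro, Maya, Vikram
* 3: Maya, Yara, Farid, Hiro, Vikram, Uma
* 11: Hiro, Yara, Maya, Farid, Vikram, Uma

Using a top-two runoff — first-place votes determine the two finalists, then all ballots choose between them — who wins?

Round 1 first-place votes: Uma 5, Yara 5, Maya 3, Farid 7, Hiro 14, Vikram 0. Hiro and Farid advance.
Runoff: Hiro is ranked above Farid on 14 ballots, Farid above Hiro on 20.

Farid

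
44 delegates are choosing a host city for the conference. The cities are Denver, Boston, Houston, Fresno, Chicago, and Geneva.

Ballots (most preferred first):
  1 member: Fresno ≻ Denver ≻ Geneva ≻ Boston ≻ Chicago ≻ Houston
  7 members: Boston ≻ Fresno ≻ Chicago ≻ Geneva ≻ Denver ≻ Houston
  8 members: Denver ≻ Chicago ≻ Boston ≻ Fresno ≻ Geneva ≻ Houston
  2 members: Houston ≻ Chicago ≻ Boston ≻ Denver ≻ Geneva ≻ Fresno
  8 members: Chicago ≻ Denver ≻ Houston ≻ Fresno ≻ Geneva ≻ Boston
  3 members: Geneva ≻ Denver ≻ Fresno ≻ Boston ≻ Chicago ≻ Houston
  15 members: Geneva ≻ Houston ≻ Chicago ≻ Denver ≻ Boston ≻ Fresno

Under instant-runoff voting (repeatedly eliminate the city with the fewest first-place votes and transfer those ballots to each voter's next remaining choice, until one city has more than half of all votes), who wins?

Chicago

Round 1: Denver 8, Boston 7, Houston 2, Fresno 1, Chicago 8, Geneva 18. Fresno eliminated.
Round 2: Denver 9, Boston 7, Houston 2, Chicago 8, Geneva 18. Houston eliminated.
Round 3: Denver 9, Boston 7, Chicago 10, Geneva 18. Boston eliminated.
Round 4: Denver 9, Chicago 17, Geneva 18. Denver eliminated.
Round 5: Chicago 25, Geneva 19. Chicago has a majority (≥23).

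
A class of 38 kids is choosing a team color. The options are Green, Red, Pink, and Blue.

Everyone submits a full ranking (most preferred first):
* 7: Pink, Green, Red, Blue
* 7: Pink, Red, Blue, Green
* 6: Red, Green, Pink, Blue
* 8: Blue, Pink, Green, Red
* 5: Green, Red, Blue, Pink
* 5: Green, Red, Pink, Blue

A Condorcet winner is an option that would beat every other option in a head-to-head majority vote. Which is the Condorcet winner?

Pink

Pink vs Green: 22–16
Pink vs Red: 22–16
Pink vs Blue: 25–13
Pink beats every other option.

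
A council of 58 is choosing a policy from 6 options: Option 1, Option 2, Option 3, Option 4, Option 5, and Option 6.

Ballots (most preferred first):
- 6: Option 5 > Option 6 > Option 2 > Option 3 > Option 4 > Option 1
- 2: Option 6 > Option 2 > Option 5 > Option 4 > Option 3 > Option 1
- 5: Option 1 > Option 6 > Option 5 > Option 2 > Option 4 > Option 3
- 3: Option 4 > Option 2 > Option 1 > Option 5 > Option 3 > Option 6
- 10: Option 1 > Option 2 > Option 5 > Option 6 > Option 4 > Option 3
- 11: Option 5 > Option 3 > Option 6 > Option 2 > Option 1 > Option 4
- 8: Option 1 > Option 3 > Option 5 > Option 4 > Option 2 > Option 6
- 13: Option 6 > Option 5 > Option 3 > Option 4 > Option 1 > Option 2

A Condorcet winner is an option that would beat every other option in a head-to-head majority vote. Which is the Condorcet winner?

Option 5 vs Option 1: 32–26
Option 5 vs Option 2: 43–15
Option 5 vs Option 3: 50–8
Option 5 vs Option 4: 55–3
Option 5 vs Option 6: 38–20
Option 5 beats every other option.

Option 5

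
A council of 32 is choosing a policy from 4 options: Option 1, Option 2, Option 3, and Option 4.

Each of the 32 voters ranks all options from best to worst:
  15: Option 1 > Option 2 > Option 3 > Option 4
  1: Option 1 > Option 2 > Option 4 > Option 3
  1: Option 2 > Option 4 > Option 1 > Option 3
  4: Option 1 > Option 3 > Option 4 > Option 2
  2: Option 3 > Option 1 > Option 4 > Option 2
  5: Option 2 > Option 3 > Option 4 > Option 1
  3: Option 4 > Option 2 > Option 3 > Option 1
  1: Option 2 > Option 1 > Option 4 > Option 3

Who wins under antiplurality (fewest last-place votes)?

Option 3

Last-place votes: Option 1 8, Option 2 6, Option 3 3, Option 4 15.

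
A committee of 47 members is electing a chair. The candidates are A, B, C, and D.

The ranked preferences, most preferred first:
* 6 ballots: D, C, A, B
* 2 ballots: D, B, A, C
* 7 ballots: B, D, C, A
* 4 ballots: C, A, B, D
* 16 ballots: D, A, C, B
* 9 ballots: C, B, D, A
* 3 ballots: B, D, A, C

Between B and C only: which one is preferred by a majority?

C

B is ranked above C on 12 ballots; C above B on 35.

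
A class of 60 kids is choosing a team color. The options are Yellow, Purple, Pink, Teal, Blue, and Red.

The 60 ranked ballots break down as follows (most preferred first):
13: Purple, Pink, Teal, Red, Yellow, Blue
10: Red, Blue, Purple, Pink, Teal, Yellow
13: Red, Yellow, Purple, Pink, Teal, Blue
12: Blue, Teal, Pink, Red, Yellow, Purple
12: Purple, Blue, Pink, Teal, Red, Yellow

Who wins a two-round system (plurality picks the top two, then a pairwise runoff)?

Round 1 first-place votes: Yellow 0, Purple 25, Pink 0, Teal 0, Blue 12, Red 23. Purple and Red advance.
Runoff: Purple is ranked above Red on 25 ballots, Red above Purple on 35.

Red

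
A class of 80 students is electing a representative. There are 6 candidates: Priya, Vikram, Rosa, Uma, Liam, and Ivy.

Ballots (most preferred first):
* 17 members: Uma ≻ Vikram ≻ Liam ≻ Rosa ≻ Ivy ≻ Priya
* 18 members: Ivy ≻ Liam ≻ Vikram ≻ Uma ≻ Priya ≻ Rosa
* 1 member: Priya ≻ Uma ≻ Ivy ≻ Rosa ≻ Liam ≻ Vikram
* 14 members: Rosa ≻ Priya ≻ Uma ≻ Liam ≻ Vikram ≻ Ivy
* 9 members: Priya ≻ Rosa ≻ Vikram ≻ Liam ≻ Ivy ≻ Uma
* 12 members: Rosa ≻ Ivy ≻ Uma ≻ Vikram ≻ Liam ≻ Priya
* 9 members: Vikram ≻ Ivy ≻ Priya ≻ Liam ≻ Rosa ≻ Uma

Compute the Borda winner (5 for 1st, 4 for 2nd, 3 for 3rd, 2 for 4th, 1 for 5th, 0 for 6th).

Vikram

Priya: 17×0 + 18×1 + 1×5 + 14×4 + 9×5 + 12×0 + 9×3 = 151
Vikram: 17×4 + 18×3 + 1×0 + 14×1 + 9×3 + 12×2 + 9×5 = 232
Rosa: 17×2 + 18×0 + 1×2 + 14×5 + 9×4 + 12×5 + 9×1 = 211
Uma: 17×5 + 18×2 + 1×4 + 14×3 + 9×0 + 12×3 + 9×0 = 203
Liam: 17×3 + 18×4 + 1×1 + 14×2 + 9×2 + 12×1 + 9×2 = 200
Ivy: 17×1 + 18×5 + 1×3 + 14×0 + 9×1 + 12×4 + 9×4 = 203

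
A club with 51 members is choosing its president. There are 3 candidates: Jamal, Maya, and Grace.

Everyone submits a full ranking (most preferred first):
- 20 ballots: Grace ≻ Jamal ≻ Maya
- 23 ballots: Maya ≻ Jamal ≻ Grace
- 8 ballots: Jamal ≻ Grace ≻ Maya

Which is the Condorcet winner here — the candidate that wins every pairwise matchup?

Jamal

Jamal vs Maya: 28–23
Jamal vs Grace: 31–20
Jamal beats every other candidate.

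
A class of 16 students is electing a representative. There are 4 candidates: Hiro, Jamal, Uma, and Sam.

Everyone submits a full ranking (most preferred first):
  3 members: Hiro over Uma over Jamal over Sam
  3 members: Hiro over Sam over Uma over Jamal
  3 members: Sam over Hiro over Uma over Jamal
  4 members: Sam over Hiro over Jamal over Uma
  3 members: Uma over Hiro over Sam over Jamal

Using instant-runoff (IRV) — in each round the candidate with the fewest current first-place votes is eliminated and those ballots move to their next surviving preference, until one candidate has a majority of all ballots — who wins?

Hiro

Round 1: Hiro 6, Jamal 0, Uma 3, Sam 7. Jamal eliminated.
Round 2: Hiro 6, Uma 3, Sam 7. Uma eliminated.
Round 3: Hiro 9, Sam 7. Hiro has a majority (≥9).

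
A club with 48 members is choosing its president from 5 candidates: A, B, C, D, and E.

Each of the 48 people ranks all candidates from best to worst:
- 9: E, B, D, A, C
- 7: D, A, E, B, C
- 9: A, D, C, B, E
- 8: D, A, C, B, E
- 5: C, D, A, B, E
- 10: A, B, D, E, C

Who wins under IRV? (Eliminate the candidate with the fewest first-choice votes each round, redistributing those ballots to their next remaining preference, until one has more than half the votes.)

D

Round 1: A 19, B 0, C 5, D 15, E 9. B eliminated.
Round 2: A 19, C 5, D 15, E 9. C eliminated.
Round 3: A 19, D 20, E 9. E eliminated.
Round 4: A 19, D 29. D has a majority (≥25).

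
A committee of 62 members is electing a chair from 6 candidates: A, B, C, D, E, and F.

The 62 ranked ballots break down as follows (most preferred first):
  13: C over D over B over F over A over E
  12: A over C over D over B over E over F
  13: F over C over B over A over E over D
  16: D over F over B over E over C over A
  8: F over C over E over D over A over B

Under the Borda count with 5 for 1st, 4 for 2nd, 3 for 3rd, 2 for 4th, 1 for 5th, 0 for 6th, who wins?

C

A: 13×1 + 12×5 + 13×2 + 16×0 + 8×1 = 107
B: 13×3 + 12×2 + 13×3 + 16×3 + 8×0 = 150
C: 13×5 + 12×4 + 13×4 + 16×1 + 8×4 = 213
D: 13×4 + 12×3 + 13×0 + 16×5 + 8×2 = 184
E: 13×0 + 12×1 + 13×1 + 16×2 + 8×3 = 81
F: 13×2 + 12×0 + 13×5 + 16×4 + 8×5 = 195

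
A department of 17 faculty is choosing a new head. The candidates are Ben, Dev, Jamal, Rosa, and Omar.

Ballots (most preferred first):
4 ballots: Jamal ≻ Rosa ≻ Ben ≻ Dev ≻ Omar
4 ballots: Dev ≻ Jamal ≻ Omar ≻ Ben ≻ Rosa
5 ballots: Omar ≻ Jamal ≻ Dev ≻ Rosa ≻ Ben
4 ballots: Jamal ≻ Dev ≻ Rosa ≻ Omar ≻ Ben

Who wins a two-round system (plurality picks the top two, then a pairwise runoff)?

Jamal

Round 1 first-place votes: Ben 0, Dev 4, Jamal 8, Rosa 0, Omar 5. Jamal and Omar advance.
Runoff: Jamal is ranked above Omar on 12 ballots, Omar above Jamal on 5.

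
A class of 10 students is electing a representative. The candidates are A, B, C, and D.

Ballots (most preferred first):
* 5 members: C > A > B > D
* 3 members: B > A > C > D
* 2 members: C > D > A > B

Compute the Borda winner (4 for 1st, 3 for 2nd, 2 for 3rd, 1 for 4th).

A: 5×3 + 3×3 + 2×2 = 28
B: 5×2 + 3×4 + 2×1 = 24
C: 5×4 + 3×2 + 2×4 = 34
D: 5×1 + 3×1 + 2×3 = 14

C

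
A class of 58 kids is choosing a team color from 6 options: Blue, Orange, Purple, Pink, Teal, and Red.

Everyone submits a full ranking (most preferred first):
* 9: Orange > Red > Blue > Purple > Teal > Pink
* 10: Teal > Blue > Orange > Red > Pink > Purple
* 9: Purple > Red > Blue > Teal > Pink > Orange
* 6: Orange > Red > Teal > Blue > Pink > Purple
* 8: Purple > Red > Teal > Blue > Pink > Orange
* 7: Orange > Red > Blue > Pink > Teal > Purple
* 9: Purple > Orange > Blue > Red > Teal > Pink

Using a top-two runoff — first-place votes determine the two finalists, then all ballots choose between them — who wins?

Round 1 first-place votes: Blue 0, Orange 22, Purple 26, Pink 0, Teal 10, Red 0. Purple and Orange advance.
Runoff: Purple is ranked above Orange on 26 ballots, Orange above Purple on 32.

Orange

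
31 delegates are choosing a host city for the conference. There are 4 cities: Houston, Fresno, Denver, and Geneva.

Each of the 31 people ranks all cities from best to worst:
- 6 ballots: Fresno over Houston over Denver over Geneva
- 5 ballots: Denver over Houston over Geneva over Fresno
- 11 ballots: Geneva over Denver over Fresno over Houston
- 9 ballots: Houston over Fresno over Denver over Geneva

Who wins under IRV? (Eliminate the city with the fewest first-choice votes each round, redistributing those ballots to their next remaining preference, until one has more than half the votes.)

Round 1: Houston 9, Fresno 6, Denver 5, Geneva 11. Denver eliminated.
Round 2: Houston 14, Fresno 6, Geneva 11. Fresno eliminated.
Round 3: Houston 20, Geneva 11. Houston has a majority (≥16).

Houston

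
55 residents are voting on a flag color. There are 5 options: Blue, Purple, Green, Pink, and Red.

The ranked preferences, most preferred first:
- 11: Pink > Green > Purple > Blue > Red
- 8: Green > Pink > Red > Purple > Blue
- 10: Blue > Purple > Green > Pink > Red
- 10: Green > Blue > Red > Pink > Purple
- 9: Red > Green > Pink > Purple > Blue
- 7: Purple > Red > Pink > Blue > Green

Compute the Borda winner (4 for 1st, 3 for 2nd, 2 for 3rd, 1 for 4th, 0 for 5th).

Green

Blue: 11×1 + 8×0 + 10×4 + 10×3 + 9×0 + 7×1 = 88
Purple: 11×2 + 8×1 + 10×3 + 10×0 + 9×1 + 7×4 = 97
Green: 11×3 + 8×4 + 10×2 + 10×4 + 9×3 + 7×0 = 152
Pink: 11×4 + 8×3 + 10×1 + 10×1 + 9×2 + 7×2 = 120
Red: 11×0 + 8×2 + 10×0 + 10×2 + 9×4 + 7×3 = 93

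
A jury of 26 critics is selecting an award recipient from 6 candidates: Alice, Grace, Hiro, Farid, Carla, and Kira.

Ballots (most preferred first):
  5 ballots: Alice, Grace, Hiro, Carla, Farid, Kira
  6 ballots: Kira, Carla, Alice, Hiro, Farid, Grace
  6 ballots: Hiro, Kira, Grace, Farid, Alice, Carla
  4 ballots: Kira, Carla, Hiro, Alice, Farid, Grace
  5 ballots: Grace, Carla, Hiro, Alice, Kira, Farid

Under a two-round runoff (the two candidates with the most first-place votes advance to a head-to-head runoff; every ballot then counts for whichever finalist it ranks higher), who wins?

Hiro

Round 1 first-place votes: Alice 5, Grace 5, Hiro 6, Farid 0, Carla 0, Kira 10. Kira and Hiro advance.
Runoff: Kira is ranked above Hiro on 10 ballots, Hiro above Kira on 16.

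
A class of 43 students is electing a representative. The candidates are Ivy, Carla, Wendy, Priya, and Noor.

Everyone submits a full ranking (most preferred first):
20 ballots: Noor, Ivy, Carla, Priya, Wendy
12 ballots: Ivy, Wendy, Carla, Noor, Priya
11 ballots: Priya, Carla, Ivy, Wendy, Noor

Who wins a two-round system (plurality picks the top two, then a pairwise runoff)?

Round 1 first-place votes: Ivy 12, Carla 0, Wendy 0, Priya 11, Noor 20. Noor and Ivy advance.
Runoff: Noor is ranked above Ivy on 20 ballots, Ivy above Noor on 23.

Ivy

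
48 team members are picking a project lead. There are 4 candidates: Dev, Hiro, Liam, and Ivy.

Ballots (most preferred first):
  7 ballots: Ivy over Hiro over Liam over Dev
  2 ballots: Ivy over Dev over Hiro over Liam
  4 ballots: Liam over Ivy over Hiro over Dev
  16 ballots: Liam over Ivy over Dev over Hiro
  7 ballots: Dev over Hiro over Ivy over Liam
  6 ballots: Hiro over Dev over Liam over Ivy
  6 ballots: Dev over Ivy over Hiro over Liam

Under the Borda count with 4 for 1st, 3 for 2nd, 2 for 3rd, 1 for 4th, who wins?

Ivy

Dev: 7×1 + 2×3 + 4×1 + 16×2 + 7×4 + 6×3 + 6×4 = 119
Hiro: 7×3 + 2×2 + 4×2 + 16×1 + 7×3 + 6×4 + 6×2 = 106
Liam: 7×2 + 2×1 + 4×4 + 16×4 + 7×1 + 6×2 + 6×1 = 121
Ivy: 7×4 + 2×4 + 4×3 + 16×3 + 7×2 + 6×1 + 6×3 = 134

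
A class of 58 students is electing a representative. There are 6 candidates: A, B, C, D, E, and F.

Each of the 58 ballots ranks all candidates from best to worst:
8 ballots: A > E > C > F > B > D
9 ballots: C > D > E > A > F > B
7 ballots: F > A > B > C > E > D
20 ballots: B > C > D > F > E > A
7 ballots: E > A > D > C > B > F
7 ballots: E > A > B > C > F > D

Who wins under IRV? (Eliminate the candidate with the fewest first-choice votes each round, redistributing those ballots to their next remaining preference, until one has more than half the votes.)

E

Round 1: A 8, B 20, C 9, D 0, E 14, F 7. D eliminated.
Round 2: A 8, B 20, C 9, E 14, F 7. F eliminated.
Round 3: A 15, B 20, C 9, E 14. C eliminated.
Round 4: A 15, B 20, E 23. A eliminated.
Round 5: B 27, E 31. E has a majority (≥30).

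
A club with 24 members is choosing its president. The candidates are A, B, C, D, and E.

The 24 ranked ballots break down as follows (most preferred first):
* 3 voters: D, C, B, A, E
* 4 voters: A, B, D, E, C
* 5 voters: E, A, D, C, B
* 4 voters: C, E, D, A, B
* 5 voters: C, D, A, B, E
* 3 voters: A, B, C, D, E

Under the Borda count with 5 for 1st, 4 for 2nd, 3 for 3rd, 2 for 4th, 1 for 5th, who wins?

A: 3×2 + 4×5 + 5×4 + 4×2 + 5×3 + 3×5 = 84
B: 3×3 + 4×4 + 5×1 + 4×1 + 5×2 + 3×4 = 56
C: 3×4 + 4×1 + 5×2 + 4×5 + 5×5 + 3×3 = 80
D: 3×5 + 4×3 + 5×3 + 4×3 + 5×4 + 3×2 = 80
E: 3×1 + 4×2 + 5×5 + 4×4 + 5×1 + 3×1 = 60

A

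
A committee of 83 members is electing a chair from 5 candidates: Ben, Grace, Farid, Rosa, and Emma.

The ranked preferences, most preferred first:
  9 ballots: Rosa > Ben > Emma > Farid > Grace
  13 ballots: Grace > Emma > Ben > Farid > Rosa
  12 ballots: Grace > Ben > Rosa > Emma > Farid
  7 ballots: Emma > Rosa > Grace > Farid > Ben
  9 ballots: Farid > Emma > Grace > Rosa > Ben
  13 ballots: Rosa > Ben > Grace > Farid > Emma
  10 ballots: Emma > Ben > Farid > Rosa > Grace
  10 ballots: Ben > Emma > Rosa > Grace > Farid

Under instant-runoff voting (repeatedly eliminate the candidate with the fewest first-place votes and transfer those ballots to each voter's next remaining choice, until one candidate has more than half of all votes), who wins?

Round 1: Ben 10, Grace 25, Farid 9, Rosa 22, Emma 17. Farid eliminated.
Round 2: Ben 10, Grace 25, Rosa 22, Emma 26. Ben eliminated.
Round 3: Grace 25, Rosa 22, Emma 36. Rosa eliminated.
Round 4: Grace 38, Emma 45. Emma has a majority (≥42).

Emma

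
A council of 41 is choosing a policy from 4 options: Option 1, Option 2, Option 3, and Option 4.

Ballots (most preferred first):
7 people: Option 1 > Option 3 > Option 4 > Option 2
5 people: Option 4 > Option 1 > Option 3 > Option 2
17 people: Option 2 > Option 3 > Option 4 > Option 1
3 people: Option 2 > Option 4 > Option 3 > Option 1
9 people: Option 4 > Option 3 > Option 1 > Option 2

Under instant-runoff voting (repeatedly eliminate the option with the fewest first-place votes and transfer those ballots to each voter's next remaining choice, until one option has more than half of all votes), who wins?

Option 4

Round 1: Option 1 7, Option 2 20, Option 3 0, Option 4 14. Option 3 eliminated.
Round 2: Option 1 7, Option 2 20, Option 4 14. Option 1 eliminated.
Round 3: Option 2 20, Option 4 21. Option 4 has a majority (≥21).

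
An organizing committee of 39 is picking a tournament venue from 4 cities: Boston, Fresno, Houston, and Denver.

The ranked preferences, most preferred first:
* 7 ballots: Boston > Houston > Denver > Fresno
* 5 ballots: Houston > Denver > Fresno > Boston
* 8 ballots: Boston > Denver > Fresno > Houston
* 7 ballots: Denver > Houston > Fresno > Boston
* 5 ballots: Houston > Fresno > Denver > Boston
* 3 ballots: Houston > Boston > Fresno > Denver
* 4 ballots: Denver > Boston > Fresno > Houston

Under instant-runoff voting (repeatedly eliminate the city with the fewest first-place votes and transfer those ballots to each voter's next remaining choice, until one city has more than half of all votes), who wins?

Round 1: Boston 15, Fresno 0, Houston 13, Denver 11. Fresno eliminated.
Round 2: Boston 15, Houston 13, Denver 11. Denver eliminated.
Round 3: Boston 19, Houston 20. Houston has a majority (≥20).

Houston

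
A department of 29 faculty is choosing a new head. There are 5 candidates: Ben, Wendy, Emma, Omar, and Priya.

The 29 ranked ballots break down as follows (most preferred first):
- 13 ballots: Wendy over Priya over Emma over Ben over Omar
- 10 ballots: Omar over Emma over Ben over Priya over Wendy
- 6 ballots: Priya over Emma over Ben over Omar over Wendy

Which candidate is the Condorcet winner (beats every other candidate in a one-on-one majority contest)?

Priya

Priya vs Ben: 19–10
Priya vs Wendy: 16–13
Priya vs Emma: 19–10
Priya vs Omar: 19–10
Priya beats every other candidate.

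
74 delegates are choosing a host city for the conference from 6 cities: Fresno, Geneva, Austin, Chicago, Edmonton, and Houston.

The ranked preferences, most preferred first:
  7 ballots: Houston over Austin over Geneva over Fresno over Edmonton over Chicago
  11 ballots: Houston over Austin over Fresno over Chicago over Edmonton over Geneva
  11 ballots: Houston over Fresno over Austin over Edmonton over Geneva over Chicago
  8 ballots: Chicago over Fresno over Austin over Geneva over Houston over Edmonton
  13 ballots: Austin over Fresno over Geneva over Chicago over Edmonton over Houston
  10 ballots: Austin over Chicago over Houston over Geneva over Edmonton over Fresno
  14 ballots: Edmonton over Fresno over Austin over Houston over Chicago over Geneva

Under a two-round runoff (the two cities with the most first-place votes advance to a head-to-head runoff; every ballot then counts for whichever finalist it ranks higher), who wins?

Austin

Round 1 first-place votes: Fresno 0, Geneva 0, Austin 23, Chicago 8, Edmonton 14, Houston 29. Houston and Austin advance.
Runoff: Houston is ranked above Austin on 29 ballots, Austin above Houston on 45.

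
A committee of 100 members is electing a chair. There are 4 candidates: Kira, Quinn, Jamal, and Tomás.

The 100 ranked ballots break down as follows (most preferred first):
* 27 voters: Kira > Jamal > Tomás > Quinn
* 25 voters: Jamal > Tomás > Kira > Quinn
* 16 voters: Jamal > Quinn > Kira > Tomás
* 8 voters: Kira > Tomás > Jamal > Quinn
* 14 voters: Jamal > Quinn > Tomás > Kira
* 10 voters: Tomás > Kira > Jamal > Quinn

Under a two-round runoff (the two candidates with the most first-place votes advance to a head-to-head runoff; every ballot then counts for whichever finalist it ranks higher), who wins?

Round 1 first-place votes: Kira 35, Quinn 0, Jamal 55, Tomás 10. Jamal and Kira advance.
Runoff: Jamal is ranked above Kira on 55 ballots, Kira above Jamal on 45.

Jamal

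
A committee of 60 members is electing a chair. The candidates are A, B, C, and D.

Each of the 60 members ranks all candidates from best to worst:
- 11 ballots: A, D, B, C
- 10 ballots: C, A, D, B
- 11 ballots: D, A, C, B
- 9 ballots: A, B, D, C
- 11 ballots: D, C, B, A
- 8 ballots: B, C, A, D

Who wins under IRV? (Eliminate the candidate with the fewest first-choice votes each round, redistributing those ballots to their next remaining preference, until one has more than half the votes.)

A

Round 1: A 20, B 8, C 10, D 22. B eliminated.
Round 2: A 20, C 18, D 22. C eliminated.
Round 3: A 38, D 22. A has a majority (≥31).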